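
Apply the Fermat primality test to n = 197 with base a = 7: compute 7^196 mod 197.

1

7^1 ≡ 7 (mod 197)
7^2 ≡ 7^2 = 49 ≡ 49 (mod 197)
7^4 ≡ 49^2 = 2401 ≡ 37 (mod 197)
7^8 ≡ 37^2 = 1369 ≡ 187 (mod 197)
7^16 ≡ 187^2 = 34969 ≡ 100 (mod 197)
7^32 ≡ 100^2 = 10000 ≡ 150 (mod 197)
7^64 ≡ 150^2 = 22500 ≡ 42 (mod 197)
7^128 ≡ 42^2 = 1764 ≡ 188 (mod 197)
196 = 128 + 64 + 4 in binary powers of 2.
So 7^196 ≡ 188 · 42 · 37 ≡ 1 (mod 197).
Since the result is 1, base 7 gives no evidence that 197 is composite.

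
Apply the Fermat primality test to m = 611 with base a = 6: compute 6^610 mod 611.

6^1 ≡ 6 (mod 611)
6^2 ≡ 6^2 = 36 ≡ 36 (mod 611)
6^4 ≡ 36^2 = 1296 ≡ 74 (mod 611)
6^8 ≡ 74^2 = 5476 ≡ 588 (mod 611)
6^16 ≡ 588^2 = 345744 ≡ 529 (mod 611)
6^32 ≡ 529^2 = 279841 ≡ 3 (mod 611)
6^64 ≡ 3^2 = 9 ≡ 9 (mod 611)
6^128 ≡ 9^2 = 81 ≡ 81 (mod 611)
6^256 ≡ 81^2 = 6561 ≡ 451 (mod 611)
6^512 ≡ 451^2 = 203401 ≡ 549 (mod 611)
610 = 512 + 64 + 32 + 2 in binary powers of 2.
So 6^610 ≡ 549 · 9 · 3 · 36 ≡ 225 (mod 611).
Since 225 ≠ 1, base 6 is a Fermat witness: 611 is composite.

225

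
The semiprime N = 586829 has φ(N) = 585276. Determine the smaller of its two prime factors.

φ(n) = (p−1)(q−1) = n − (p+q) + 1, so p + q = 586829 − 585276 + 1 = 1554.
p and q are the roots of t² − 1554t + 586829 = 0.
Discriminant: 1554² − 4·586829 = 2414916 − 2347316 = 67600; √67600 = 260.
q = (1554 − 260)/2 = 647, p = (1554 + 260)/2 = 907.
Check: 647 · 907 = 586829.

647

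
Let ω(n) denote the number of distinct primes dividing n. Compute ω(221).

2

221 = 13 · 17
221 = 13 · 17, which has 2 distinct prime factors.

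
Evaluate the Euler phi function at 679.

576

Factor: 679 = 7 · 97.
φ(679) = (7−1) · (97−1) = 6 · 96 = 576.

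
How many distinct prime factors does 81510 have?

6

81510 = 2 · 40755
40755 = 3 · 13585
13585 = 5 · 2717
2717 = 11 · 247
247 = 13 · 19
81510 = 2 · 3 · 5 · 11 · 13 · 19, which has 6 distinct prime factors.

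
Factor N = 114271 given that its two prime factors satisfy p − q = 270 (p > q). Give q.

Since p = q + 270, we have 114271 = q(q + 270), so q² + 270q − 114271 = 0.
Discriminant: 270² + 4·114271 = 72900 + 457084 = 529984; √529984 = 728.
q = (−270 + 728)/2 = 229, and p = q + 270 = 499.
Check: 229 · 499 = 114271.

229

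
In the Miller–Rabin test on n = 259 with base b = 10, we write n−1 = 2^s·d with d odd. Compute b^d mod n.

259 − 1 = 258 = 2^1 · 129, so d = 129.
10^1 ≡ 10 (mod 259)
10^2 ≡ 10^2 = 100 ≡ 100 (mod 259)
10^4 ≡ 100^2 = 10000 ≡ 158 (mod 259)
10^8 ≡ 158^2 = 24964 ≡ 100 (mod 259)
10^16 ≡ 100^2 = 10000 ≡ 158 (mod 259)
10^32 ≡ 158^2 = 24964 ≡ 100 (mod 259)
10^64 ≡ 100^2 = 10000 ≡ 158 (mod 259)
10^128 ≡ 158^2 = 24964 ≡ 100 (mod 259)
129 = 128 + 1 in binary powers of 2.
So 10^129 ≡ 100 · 10 ≡ 223 (mod 259).
Squaring chain: 223; never reaches −1, so base 10 is a Miller–Rabin witness that 259 is composite.

223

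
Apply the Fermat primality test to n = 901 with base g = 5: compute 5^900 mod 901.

13

5^1 ≡ 5 (mod 901)
5^2 ≡ 5^2 = 25 ≡ 25 (mod 901)
5^4 ≡ 25^2 = 625 ≡ 625 (mod 901)
5^8 ≡ 625^2 = 390625 ≡ 492 (mod 901)
5^16 ≡ 492^2 = 242064 ≡ 596 (mod 901)
5^32 ≡ 596^2 = 355216 ≡ 222 (mod 901)
5^64 ≡ 222^2 = 49284 ≡ 630 (mod 901)
5^128 ≡ 630^2 = 396900 ≡ 460 (mod 901)
5^256 ≡ 460^2 = 211600 ≡ 766 (mod 901)
5^512 ≡ 766^2 = 586756 ≡ 205 (mod 901)
900 = 512 + 256 + 128 + 4 in binary powers of 2.
So 5^900 ≡ 205 · 766 · 460 · 625 ≡ 13 (mod 901).
Since 13 ≠ 1, base 5 is a Fermat witness: 901 is composite.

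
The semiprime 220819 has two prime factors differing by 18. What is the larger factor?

479

Since p = q + 18, we have 220819 = q(q + 18), so q² + 18q − 220819 = 0.
Discriminant: 18² + 4·220819 = 324 + 883276 = 883600; √883600 = 940.
q = (−18 + 940)/2 = 461, and p = q + 18 = 479.
Check: 461 · 479 = 220819.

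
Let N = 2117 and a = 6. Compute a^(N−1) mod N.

819

6^1 ≡ 6 (mod 2117)
6^2 ≡ 6^2 = 36 ≡ 36 (mod 2117)
6^4 ≡ 36^2 = 1296 ≡ 1296 (mod 2117)
6^8 ≡ 1296^2 = 1679616 ≡ 835 (mod 2117)
6^16 ≡ 835^2 = 697225 ≡ 732 (mod 2117)
6^32 ≡ 732^2 = 535824 ≡ 223 (mod 2117)
6^64 ≡ 223^2 = 49729 ≡ 1038 (mod 2117)
6^128 ≡ 1038^2 = 1077444 ≡ 2008 (mod 2117)
6^256 ≡ 2008^2 = 4032064 ≡ 1296 (mod 2117)
6^512 ≡ 1296^2 = 1679616 ≡ 835 (mod 2117)
6^1024 ≡ 835^2 = 697225 ≡ 732 (mod 2117)
6^2048 ≡ 732^2 = 535824 ≡ 223 (mod 2117)
2116 = 2048 + 64 + 4 in binary powers of 2.
So 6^2116 ≡ 223 · 1038 · 1296 ≡ 819 (mod 2117).
Since 819 ≠ 1, base 6 is a Fermat witness: 2117 is composite.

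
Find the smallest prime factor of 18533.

18533 is odd.
Digit sum 20, not divisible by 3.
Ends in 3: not divisible by 5.
7: 18533 = 7·2647 + 4
11: 18533 = 11·1684 + 9
13: 18533 = 13·1425 + 8
17: 18533 = 17·1090 + 3
19: 18533 = 19·975 + 8
23: 18533 = 23·805 + 18
29: 18533 = 29·639 + 2
31: 18533 = 31·597 + 26
37: 18533 = 37·500 + 33
41: 18533 = 41·452 + 1
43: 18533 = 43·431

43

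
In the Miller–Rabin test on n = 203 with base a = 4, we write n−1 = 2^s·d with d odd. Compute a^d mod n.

93

203 − 1 = 202 = 2^1 · 101, so d = 101.
4^1 ≡ 4 (mod 203)
4^2 ≡ 4^2 = 16 ≡ 16 (mod 203)
4^4 ≡ 16^2 = 256 ≡ 53 (mod 203)
4^8 ≡ 53^2 = 2809 ≡ 170 (mod 203)
4^16 ≡ 170^2 = 28900 ≡ 74 (mod 203)
4^32 ≡ 74^2 = 5476 ≡ 198 (mod 203)
4^64 ≡ 198^2 = 39204 ≡ 25 (mod 203)
101 = 64 + 32 + 4 + 1 in binary powers of 2.
So 4^101 ≡ 25 · 198 · 53 · 4 ≡ 93 (mod 203).
Squaring chain: 93; never reaches −1, so base 4 is a Miller–Rabin witness that 203 is composite.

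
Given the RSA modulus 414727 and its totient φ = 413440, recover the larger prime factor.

φ(n) = (p−1)(q−1) = n − (p+q) + 1, so p + q = 414727 − 413440 + 1 = 1288.
p and q are the roots of t² − 1288t + 414727 = 0.
Discriminant: 1288² − 4·414727 = 1658944 − 1658908 = 36; √36 = 6.
q = (1288 − 6)/2 = 641, p = (1288 + 6)/2 = 647.
Check: 641 · 647 = 414727.

647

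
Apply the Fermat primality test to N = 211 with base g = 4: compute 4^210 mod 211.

4^1 ≡ 4 (mod 211)
4^2 ≡ 4^2 = 16 ≡ 16 (mod 211)
4^4 ≡ 16^2 = 256 ≡ 45 (mod 211)
4^8 ≡ 45^2 = 2025 ≡ 126 (mod 211)
4^16 ≡ 126^2 = 15876 ≡ 51 (mod 211)
4^32 ≡ 51^2 = 2601 ≡ 69 (mod 211)
4^64 ≡ 69^2 = 4761 ≡ 119 (mod 211)
4^128 ≡ 119^2 = 14161 ≡ 24 (mod 211)
210 = 128 + 64 + 16 + 2 in binary powers of 2.
So 4^210 ≡ 24 · 119 · 51 · 16 ≡ 1 (mod 211).
Since the result is 1, base 4 gives no evidence that 211 is composite.

1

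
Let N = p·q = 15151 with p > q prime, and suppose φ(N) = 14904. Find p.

139

φ(n) = (p−1)(q−1) = n − (p+q) + 1, so p + q = 15151 − 14904 + 1 = 248.
p and q are the roots of t² − 248t + 15151 = 0.
Discriminant: 248² − 4·15151 = 61504 − 60604 = 900; √900 = 30.
q = (248 − 30)/2 = 109, p = (248 + 30)/2 = 139.
Check: 109 · 139 = 15151.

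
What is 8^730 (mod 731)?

64

8^1 ≡ 8 (mod 731)
8^2 ≡ 8^2 = 64 ≡ 64 (mod 731)
8^4 ≡ 64^2 = 4096 ≡ 441 (mod 731)
8^8 ≡ 441^2 = 194481 ≡ 35 (mod 731)
8^16 ≡ 35^2 = 1225 ≡ 494 (mod 731)
8^32 ≡ 494^2 = 244036 ≡ 613 (mod 731)
8^64 ≡ 613^2 = 375769 ≡ 35 (mod 731)
8^128 ≡ 35^2 = 1225 ≡ 494 (mod 731)
8^256 ≡ 494^2 = 244036 ≡ 613 (mod 731)
8^512 ≡ 613^2 = 375769 ≡ 35 (mod 731)
730 = 512 + 128 + 64 + 16 + 8 + 2 in binary powers of 2.
So 8^730 ≡ 35 · 494 · 35 · 494 · 35 · 64 ≡ 64 (mod 731).
Since 64 ≠ 1, base 8 is a Fermat witness: 731 is composite.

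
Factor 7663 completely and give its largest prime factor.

7663 = 79 · 97
97 is prime.
So 7663 = 79 · 97; the largest prime factor is 97.

97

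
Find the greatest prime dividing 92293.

92293 = 17 · 5429
5429 = 61 · 89
89 is prime.
So 92293 = 17 · 61 · 89; the largest prime factor is 89.

89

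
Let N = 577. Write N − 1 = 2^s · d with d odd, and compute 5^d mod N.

577 − 1 = 576 = 2^6 · 9, so d = 9.
5^1 ≡ 5 (mod 577)
5^2 ≡ 5^2 = 25 ≡ 25 (mod 577)
5^4 ≡ 25^2 = 625 ≡ 48 (mod 577)
5^8 ≡ 48^2 = 2304 ≡ 573 (mod 577)
9 = 8 + 1 in binary powers of 2.
So 5^9 ≡ 573 · 5 ≡ 557 (mod 577).
Squaring chain: 557 → 400 → 171 → 391 → 553 → 576; reaches −1, so base 5 does not prove 577 composite.

557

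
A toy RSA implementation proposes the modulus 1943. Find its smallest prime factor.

29

1943 is odd.
Digit sum 17, not divisible by 3.
Ends in 3: not divisible by 5.
7: 1943 = 7·277 + 4
11: 1943 = 11·176 + 7
13: 1943 = 13·149 + 6
17: 1943 = 17·114 + 5
19: 1943 = 19·102 + 5
23: 1943 = 23·84 + 11
29: 1943 = 29·67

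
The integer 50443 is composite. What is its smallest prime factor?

50443 is odd.
Digit sum 16, not divisible by 3.
Ends in 3: not divisible by 5.
7: 50443 = 7·7206 + 1
11: 50443 = 11·4585 + 8
13: 50443 = 13·3880 + 3
17: 50443 = 17·2967 + 4
19: 50443 = 19·2654 + 17
23: 50443 = 23·2193 + 4
29: 50443 = 29·1739 + 12
31: 50443 = 31·1627 + 6
37: 50443 = 37·1363 + 12
41: 50443 = 41·1230 + 13
43: 50443 = 43·1173 + 4
47: 50443 = 47·1073 + 12
53: 50443 = 53·951 + 40
59: 50443 = 59·854 + 57
61: 50443 = 61·826 + 57
67: 50443 = 67·752 + 59
71: 50443 = 71·710 + 33
73: 50443 = 73·691

73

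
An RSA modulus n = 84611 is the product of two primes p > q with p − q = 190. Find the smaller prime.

211

Since p = q + 190, we have 84611 = q(q + 190), so q² + 190q − 84611 = 0.
Discriminant: 190² + 4·84611 = 36100 + 338444 = 374544; √374544 = 612.
q = (−190 + 612)/2 = 211, and p = q + 190 = 401.
Check: 211 · 401 = 84611.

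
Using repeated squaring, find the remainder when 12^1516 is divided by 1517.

127

12^1 ≡ 12 (mod 1517)
12^2 ≡ 12^2 = 144 ≡ 144 (mod 1517)
12^4 ≡ 144^2 = 20736 ≡ 1015 (mod 1517)
12^8 ≡ 1015^2 = 1030225 ≡ 182 (mod 1517)
12^16 ≡ 182^2 = 33124 ≡ 1267 (mod 1517)
12^32 ≡ 1267^2 = 1605289 ≡ 303 (mod 1517)
12^64 ≡ 303^2 = 91809 ≡ 789 (mod 1517)
12^128 ≡ 789^2 = 622521 ≡ 551 (mod 1517)
12^256 ≡ 551^2 = 303601 ≡ 201 (mod 1517)
12^512 ≡ 201^2 = 40401 ≡ 959 (mod 1517)
12^1024 ≡ 959^2 = 919681 ≡ 379 (mod 1517)
1516 = 1024 + 256 + 128 + 64 + 32 + 8 + 4 in binary powers of 2.
So 12^1516 ≡ 379 · 201 · 551 · 789 · 303 · 182 · 1015 ≡ 127 (mod 1517).
Since 127 ≠ 1, base 12 is a Fermat witness: 1517 is composite.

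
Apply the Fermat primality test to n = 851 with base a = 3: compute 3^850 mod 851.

303

3^1 ≡ 3 (mod 851)
3^2 ≡ 3^2 = 9 ≡ 9 (mod 851)
3^4 ≡ 9^2 = 81 ≡ 81 (mod 851)
3^8 ≡ 81^2 = 6561 ≡ 604 (mod 851)
3^16 ≡ 604^2 = 364816 ≡ 588 (mod 851)
3^32 ≡ 588^2 = 345744 ≡ 238 (mod 851)
3^64 ≡ 238^2 = 56644 ≡ 478 (mod 851)
3^128 ≡ 478^2 = 228484 ≡ 416 (mod 851)
3^256 ≡ 416^2 = 173056 ≡ 303 (mod 851)
3^512 ≡ 303^2 = 91809 ≡ 752 (mod 851)
850 = 512 + 256 + 64 + 16 + 2 in binary powers of 2.
So 3^850 ≡ 752 · 303 · 478 · 588 · 9 ≡ 303 (mod 851).
Since 303 ≠ 1, base 3 is a Fermat witness: 851 is composite.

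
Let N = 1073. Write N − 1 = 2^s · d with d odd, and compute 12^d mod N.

423

1073 − 1 = 1072 = 2^4 · 67, so d = 67.
12^1 ≡ 12 (mod 1073)
12^2 ≡ 12^2 = 144 ≡ 144 (mod 1073)
12^4 ≡ 144^2 = 20736 ≡ 349 (mod 1073)
12^8 ≡ 349^2 = 121801 ≡ 552 (mod 1073)
12^16 ≡ 552^2 = 304704 ≡ 1045 (mod 1073)
12^32 ≡ 1045^2 = 1092025 ≡ 784 (mod 1073)
12^64 ≡ 784^2 = 614656 ≡ 900 (mod 1073)
67 = 64 + 2 + 1 in binary powers of 2.
So 12^67 ≡ 900 · 144 · 12 ≡ 423 (mod 1073).
Squaring chain: 423 → 811 → 1045 → 784; never reaches −1, so base 12 is a Miller–Rabin witness that 1073 is composite.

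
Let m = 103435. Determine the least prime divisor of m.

103435 is odd.
Digit sum 16, not divisible by 3.
Ends in 5: divisible by 5.

5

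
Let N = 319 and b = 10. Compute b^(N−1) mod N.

122

10^1 ≡ 10 (mod 319)
10^2 ≡ 10^2 = 100 ≡ 100 (mod 319)
10^4 ≡ 100^2 = 10000 ≡ 111 (mod 319)
10^8 ≡ 111^2 = 12321 ≡ 199 (mod 319)
10^16 ≡ 199^2 = 39601 ≡ 45 (mod 319)
10^32 ≡ 45^2 = 2025 ≡ 111 (mod 319)
10^64 ≡ 111^2 = 12321 ≡ 199 (mod 319)
10^128 ≡ 199^2 = 39601 ≡ 45 (mod 319)
10^256 ≡ 45^2 = 2025 ≡ 111 (mod 319)
318 = 256 + 32 + 16 + 8 + 4 + 2 in binary powers of 2.
So 10^318 ≡ 111 · 111 · 45 · 199 · 111 · 100 ≡ 122 (mod 319).
Since 122 ≠ 1, base 10 is a Fermat witness: 319 is composite.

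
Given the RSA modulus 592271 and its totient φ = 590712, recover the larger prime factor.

907

φ(n) = (p−1)(q−1) = n − (p+q) + 1, so p + q = 592271 − 590712 + 1 = 1560.
p and q are the roots of t² − 1560t + 592271 = 0.
Discriminant: 1560² − 4·592271 = 2433600 − 2369084 = 64516; √64516 = 254.
q = (1560 − 254)/2 = 653, p = (1560 + 254)/2 = 907.
Check: 653 · 907 = 592271.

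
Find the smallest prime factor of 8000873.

73

8000873 is odd.
Digit sum 26, not divisible by 3.
Ends in 3: not divisible by 5.
7: 8000873 = 7·1142981 + 6
11: 8000873 = 11·727352 + 1
13: 8000873 = 13·615451 + 10
17: 8000873 = 17·470639 + 10
19: 8000873 = 19·421098 + 11
23: 8000873 = 23·347864 + 1
29: 8000873 = 29·275892 + 5
31: 8000873 = 31·258092 + 21
37: 8000873 = 37·216239 + 30
41: 8000873 = 41·195143 + 10
43: 8000873 = 43·186066 + 35
47: 8000873 = 47·170231 + 16
53: 8000873 = 53·150959 + 46
59: 8000873 = 59·135608 + 1
61: 8000873 = 61·131161 + 52
67: 8000873 = 67·119416 + 1
71: 8000873 = 71·112688 + 25
73: 8000873 = 73·109601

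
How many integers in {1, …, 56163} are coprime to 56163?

36864

Factor: 56163 = 3 · 97 · 193.
φ(56163) = (3−1) · (97−1) · (193−1) = 2 · 96 · 192 = 36864.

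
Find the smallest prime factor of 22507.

71

22507 is odd.
Digit sum 16, not divisible by 3.
Ends in 7: not divisible by 5.
7: 22507 = 7·3215 + 2
11: 22507 = 11·2046 + 1
13: 22507 = 13·1731 + 4
17: 22507 = 17·1323 + 16
19: 22507 = 19·1184 + 11
23: 22507 = 23·978 + 13
29: 22507 = 29·776 + 3
31: 22507 = 31·726 + 1
37: 22507 = 37·608 + 11
41: 22507 = 41·548 + 39
43: 22507 = 43·523 + 18
47: 22507 = 47·478 + 41
53: 22507 = 53·424 + 35
59: 22507 = 59·381 + 28
61: 22507 = 61·368 + 59
67: 22507 = 67·335 + 62
71: 22507 = 71·317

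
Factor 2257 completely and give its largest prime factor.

61

2257 = 37 · 61
61 is prime.
So 2257 = 37 · 61; the largest prime factor is 61.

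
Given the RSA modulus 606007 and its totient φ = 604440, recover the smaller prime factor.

φ(n) = (p−1)(q−1) = n − (p+q) + 1, so p + q = 606007 − 604440 + 1 = 1568.
p and q are the roots of t² − 1568t + 606007 = 0.
Discriminant: 1568² − 4·606007 = 2458624 − 2424028 = 34596; √34596 = 186.
q = (1568 − 186)/2 = 691, p = (1568 + 186)/2 = 877.
Check: 691 · 877 = 606007.

691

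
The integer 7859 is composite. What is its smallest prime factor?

29

7859 is odd.
Digit sum 29, not divisible by 3.
Ends in 9: not divisible by 5.
7: 7859 = 7·1122 + 5
11: 7859 = 11·714 + 5
13: 7859 = 13·604 + 7
17: 7859 = 17·462 + 5
19: 7859 = 19·413 + 12
23: 7859 = 23·341 + 16
29: 7859 = 29·271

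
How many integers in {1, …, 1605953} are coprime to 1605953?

1557504

Factor: 1605953 = 53 · 157 · 193.
φ(1605953) = (53−1) · (157−1) · (193−1) = 52 · 156 · 192 = 1557504.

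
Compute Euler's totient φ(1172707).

Factor: 1172707 = 71 · 83 · 199.
φ(1172707) = (71−1) · (83−1) · (199−1) = 70 · 82 · 198 = 1136520.

1136520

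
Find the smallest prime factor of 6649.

61

6649 is odd.
Digit sum 25, not divisible by 3.
Ends in 9: not divisible by 5.
7: 6649 = 7·949 + 6
11: 6649 = 11·604 + 5
13: 6649 = 13·511 + 6
17: 6649 = 17·391 + 2
19: 6649 = 19·349 + 18
23: 6649 = 23·289 + 2
29: 6649 = 29·229 + 8
31: 6649 = 31·214 + 15
37: 6649 = 37·179 + 26
41: 6649 = 41·162 + 7
43: 6649 = 43·154 + 27
47: 6649 = 47·141 + 22
53: 6649 = 53·125 + 24
59: 6649 = 59·112 + 41
61: 6649 = 61·109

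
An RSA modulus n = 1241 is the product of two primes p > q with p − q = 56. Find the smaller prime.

17

Since p = q + 56, we have 1241 = q(q + 56), so q² + 56q − 1241 = 0.
Discriminant: 56² + 4·1241 = 3136 + 4964 = 8100; √8100 = 90.
q = (−56 + 90)/2 = 17, and p = q + 56 = 73.
Check: 17 · 73 = 1241.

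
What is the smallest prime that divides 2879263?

2879263 is odd.
Digit sum 37, not divisible by 3.
Ends in 3: not divisible by 5.
7: 2879263 = 7·411323 + 2
11: 2879263 = 11·261751 + 2
13: 2879263 = 13·221481 + 10
17: 2879263 = 17·169368 + 7
19: 2879263 = 19·151540 + 3
23: 2879263 = 23·125185 + 8
29: 2879263 = 29·99284 + 27
31: 2879263 = 31·92879 + 14
37: 2879263 = 37·77817 + 34
41: 2879263 = 41·70225 + 38
43: 2879263 = 43·66959 + 26
47: 2879263 = 47·61260 + 43
53: 2879263 = 53·54325 + 38
59: 2879263 = 59·48801 + 4
61: 2879263 = 61·47201 + 2
67: 2879263 = 67·42974 + 5
71: 2879263 = 71·40553

71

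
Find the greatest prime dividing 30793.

83

30793 = 7 · 4399
4399 = 53 · 83
83 is prime.
So 30793 = 7 · 53 · 83; the largest prime factor is 83.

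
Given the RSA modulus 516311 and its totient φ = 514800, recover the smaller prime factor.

521

φ(n) = (p−1)(q−1) = n − (p+q) + 1, so p + q = 516311 − 514800 + 1 = 1512.
p and q are the roots of t² − 1512t + 516311 = 0.
Discriminant: 1512² − 4·516311 = 2286144 − 2065244 = 220900; √220900 = 470.
q = (1512 − 470)/2 = 521, p = (1512 + 470)/2 = 991.
Check: 521 · 991 = 516311.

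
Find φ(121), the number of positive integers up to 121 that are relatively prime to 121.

Factor: 121 = 11^2.
φ(121) = 11^1·(11−1) = 110.

110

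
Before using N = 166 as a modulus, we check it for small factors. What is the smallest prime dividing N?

166 is even: 2 divides it.

2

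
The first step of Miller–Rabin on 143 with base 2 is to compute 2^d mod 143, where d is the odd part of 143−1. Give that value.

46

143 − 1 = 142 = 2^1 · 71, so d = 71.
2^1 ≡ 2 (mod 143)
2^2 ≡ 2^2 = 4 ≡ 4 (mod 143)
2^4 ≡ 4^2 = 16 ≡ 16 (mod 143)
2^8 ≡ 16^2 = 256 ≡ 113 (mod 143)
2^16 ≡ 113^2 = 12769 ≡ 42 (mod 143)
2^32 ≡ 42^2 = 1764 ≡ 48 (mod 143)
2^64 ≡ 48^2 = 2304 ≡ 16 (mod 143)
71 = 64 + 4 + 2 + 1 in binary powers of 2.
So 2^71 ≡ 16 · 16 · 4 · 2 ≡ 46 (mod 143).
Squaring chain: 46; never reaches −1, so base 2 is a Miller–Rabin witness that 143 is composite.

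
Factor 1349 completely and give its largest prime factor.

71

1349 = 19 · 71
71 is prime.
So 1349 = 19 · 71; the largest prime factor is 71.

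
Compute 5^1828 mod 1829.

5

5^1 ≡ 5 (mod 1829)
5^2 ≡ 5^2 = 25 ≡ 25 (mod 1829)
5^4 ≡ 25^2 = 625 ≡ 625 (mod 1829)
5^8 ≡ 625^2 = 390625 ≡ 1048 (mod 1829)
5^16 ≡ 1048^2 = 1098304 ≡ 904 (mod 1829)
5^32 ≡ 904^2 = 817216 ≡ 1482 (mod 1829)
5^64 ≡ 1482^2 = 2196324 ≡ 1524 (mod 1829)
5^128 ≡ 1524^2 = 2322576 ≡ 1575 (mod 1829)
5^256 ≡ 1575^2 = 2480625 ≡ 501 (mod 1829)
5^512 ≡ 501^2 = 251001 ≡ 428 (mod 1829)
5^1024 ≡ 428^2 = 183184 ≡ 284 (mod 1829)
1828 = 1024 + 512 + 256 + 32 + 4 in binary powers of 2.
So 5^1828 ≡ 284 · 428 · 501 · 1482 · 625 ≡ 5 (mod 1829).
Since 5 ≠ 1, base 5 is a Fermat witness: 1829 is composite.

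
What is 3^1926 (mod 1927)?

3^1 ≡ 3 (mod 1927)
3^2 ≡ 3^2 = 9 ≡ 9 (mod 1927)
3^4 ≡ 9^2 = 81 ≡ 81 (mod 1927)
3^8 ≡ 81^2 = 6561 ≡ 780 (mod 1927)
3^16 ≡ 780^2 = 608400 ≡ 1395 (mod 1927)
3^32 ≡ 1395^2 = 1946025 ≡ 1682 (mod 1927)
3^64 ≡ 1682^2 = 2829124 ≡ 288 (mod 1927)
3^128 ≡ 288^2 = 82944 ≡ 83 (mod 1927)
3^256 ≡ 83^2 = 6889 ≡ 1108 (mod 1927)
3^512 ≡ 1108^2 = 1227664 ≡ 165 (mod 1927)
3^1024 ≡ 165^2 = 27225 ≡ 247 (mod 1927)
1926 = 1024 + 512 + 256 + 128 + 4 + 2 in binary powers of 2.
So 3^1926 ≡ 247 · 165 · 1108 · 83 · 81 · 9 ≡ 237 (mod 1927).
Since 237 ≠ 1, base 3 is a Fermat witness: 1927 is composite.

237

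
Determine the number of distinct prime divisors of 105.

3

105 = 3 · 35
35 = 5 · 7
105 = 3 · 5 · 7, which has 3 distinct prime factors.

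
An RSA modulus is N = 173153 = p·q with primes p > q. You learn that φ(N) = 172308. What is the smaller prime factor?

347

φ(n) = (p−1)(q−1) = n − (p+q) + 1, so p + q = 173153 − 172308 + 1 = 846.
p and q are the roots of t² − 846t + 173153 = 0.
Discriminant: 846² − 4·173153 = 715716 − 692612 = 23104; √23104 = 152.
q = (846 − 152)/2 = 347, p = (846 + 152)/2 = 499.
Check: 347 · 499 = 173153.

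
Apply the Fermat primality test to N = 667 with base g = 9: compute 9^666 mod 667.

9^1 ≡ 9 (mod 667)
9^2 ≡ 9^2 = 81 ≡ 81 (mod 667)
9^4 ≡ 81^2 = 6561 ≡ 558 (mod 667)
9^8 ≡ 558^2 = 311364 ≡ 542 (mod 667)
9^16 ≡ 542^2 = 293764 ≡ 284 (mod 667)
9^32 ≡ 284^2 = 80656 ≡ 616 (mod 667)
9^64 ≡ 616^2 = 379456 ≡ 600 (mod 667)
9^128 ≡ 600^2 = 360000 ≡ 487 (mod 667)
9^256 ≡ 487^2 = 237169 ≡ 384 (mod 667)
9^512 ≡ 384^2 = 147456 ≡ 49 (mod 667)
666 = 512 + 128 + 16 + 8 + 2 in binary powers of 2.
So 9^666 ≡ 49 · 487 · 284 · 542 · 81 ≡ 49 (mod 667).
Since 49 ≠ 1, base 9 is a Fermat witness: 667 is composite.

49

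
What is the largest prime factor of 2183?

59

2183 = 37 · 59
59 is prime.
So 2183 = 37 · 59; the largest prime factor is 59.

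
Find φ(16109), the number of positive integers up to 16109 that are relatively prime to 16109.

15840

Factor: 16109 = 89 · 181.
φ(16109) = (89−1) · (181−1) = 88 · 180 = 15840.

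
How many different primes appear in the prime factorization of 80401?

3

80401 = 37 · 2173
2173 = 41 · 53
80401 = 37 · 41 · 53, which has 3 distinct prime factors.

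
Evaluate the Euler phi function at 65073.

42768

Factor: 65073 = 3 · 109 · 199.
φ(65073) = (3−1) · (109−1) · (199−1) = 2 · 108 · 198 = 42768.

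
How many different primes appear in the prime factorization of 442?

3

442 = 2 · 221
221 = 13 · 17
442 = 2 · 13 · 17, which has 3 distinct prime factors.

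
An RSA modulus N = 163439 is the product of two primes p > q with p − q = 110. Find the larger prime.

Since p = q + 110, we have 163439 = q(q + 110), so q² + 110q − 163439 = 0.
Discriminant: 110² + 4·163439 = 12100 + 653756 = 665856; √665856 = 816.
q = (−110 + 816)/2 = 353, and p = q + 110 = 463.
Check: 353 · 463 = 163439.

463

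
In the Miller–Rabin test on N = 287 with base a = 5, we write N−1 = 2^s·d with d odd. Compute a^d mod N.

287 − 1 = 286 = 2^1 · 143, so d = 143.
5^1 ≡ 5 (mod 287)
5^2 ≡ 5^2 = 25 ≡ 25 (mod 287)
5^4 ≡ 25^2 = 625 ≡ 51 (mod 287)
5^8 ≡ 51^2 = 2601 ≡ 18 (mod 287)
5^16 ≡ 18^2 = 324 ≡ 37 (mod 287)
5^32 ≡ 37^2 = 1369 ≡ 221 (mod 287)
5^64 ≡ 221^2 = 48841 ≡ 51 (mod 287)
5^128 ≡ 51^2 = 2601 ≡ 18 (mod 287)
143 = 128 + 8 + 4 + 2 + 1 in binary powers of 2.
So 5^143 ≡ 18 · 18 · 51 · 25 · 5 ≡ 248 (mod 287).
Squaring chain: 248; never reaches −1, so base 5 is a Miller–Rabin witness that 287 is composite.

248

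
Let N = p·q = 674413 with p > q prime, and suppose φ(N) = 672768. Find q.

φ(n) = (p−1)(q−1) = n − (p+q) + 1, so p + q = 674413 − 672768 + 1 = 1646.
p and q are the roots of t² − 1646t + 674413 = 0.
Discriminant: 1646² − 4·674413 = 2709316 − 2697652 = 11664; √11664 = 108.
q = (1646 − 108)/2 = 769, p = (1646 + 108)/2 = 877.
Check: 769 · 877 = 674413.

769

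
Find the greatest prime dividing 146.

146 = 2 · 73
73 is prime.
So 146 = 2 · 73; the largest prime factor is 73.

73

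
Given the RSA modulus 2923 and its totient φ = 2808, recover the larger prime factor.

79

φ(n) = (p−1)(q−1) = n − (p+q) + 1, so p + q = 2923 − 2808 + 1 = 116.
p and q are the roots of t² − 116t + 2923 = 0.
Discriminant: 116² − 4·2923 = 13456 − 11692 = 1764; √1764 = 42.
q = (116 − 42)/2 = 37, p = (116 + 42)/2 = 79.
Check: 37 · 79 = 2923.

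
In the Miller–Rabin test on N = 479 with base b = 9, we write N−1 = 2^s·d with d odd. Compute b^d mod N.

479 − 1 = 478 = 2^1 · 239, so d = 239.
9^1 ≡ 9 (mod 479)
9^2 ≡ 9^2 = 81 ≡ 81 (mod 479)
9^4 ≡ 81^2 = 6561 ≡ 334 (mod 479)
9^8 ≡ 334^2 = 111556 ≡ 428 (mod 479)
9^16 ≡ 428^2 = 183184 ≡ 206 (mod 479)
9^32 ≡ 206^2 = 42436 ≡ 284 (mod 479)
9^64 ≡ 284^2 = 80656 ≡ 184 (mod 479)
9^128 ≡ 184^2 = 33856 ≡ 326 (mod 479)
239 = 128 + 64 + 32 + 8 + 4 + 2 + 1 in binary powers of 2.
So 9^239 ≡ 326 · 184 · 284 · 428 · 334 · 81 · 9 ≡ 1 (mod 479).
Since 9^d ≡ 1 (mod 479), base 9 does not prove 479 composite.

1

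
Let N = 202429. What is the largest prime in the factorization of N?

73

202429 = 47 · 4307
4307 = 59 · 73
73 is prime.
So 202429 = 47 · 59 · 73; the largest prime factor is 73.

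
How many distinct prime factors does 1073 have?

1073 = 29 · 37
1073 = 29 · 37, which has 2 distinct prime factors.

2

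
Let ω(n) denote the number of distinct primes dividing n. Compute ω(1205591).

3

1205591 = 23^2 · 2279
2279 = 43 · 53
1205591 = 23^2 · 43 · 53, which has 3 distinct prime factors.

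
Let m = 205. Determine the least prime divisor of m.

205 is odd.
Digit sum 7, not divisible by 3.
Ends in 5: divisible by 5.

5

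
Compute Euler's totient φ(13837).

13600

Factor: 13837 = 101 · 137.
φ(13837) = (101−1) · (137−1) = 100 · 136 = 13600.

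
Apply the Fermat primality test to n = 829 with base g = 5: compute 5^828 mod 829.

1

5^1 ≡ 5 (mod 829)
5^2 ≡ 5^2 = 25 ≡ 25 (mod 829)
5^4 ≡ 25^2 = 625 ≡ 625 (mod 829)
5^8 ≡ 625^2 = 390625 ≡ 166 (mod 829)
5^16 ≡ 166^2 = 27556 ≡ 199 (mod 829)
5^32 ≡ 199^2 = 39601 ≡ 638 (mod 829)
5^64 ≡ 638^2 = 407044 ≡ 5 (mod 829)
5^128 ≡ 5^2 = 25 ≡ 25 (mod 829)
5^256 ≡ 25^2 = 625 ≡ 625 (mod 829)
5^512 ≡ 625^2 = 390625 ≡ 166 (mod 829)
828 = 512 + 256 + 32 + 16 + 8 + 4 in binary powers of 2.
So 5^828 ≡ 166 · 625 · 638 · 199 · 166 · 625 ≡ 1 (mod 829).
Since the result is 1, base 5 gives no evidence that 829 is composite.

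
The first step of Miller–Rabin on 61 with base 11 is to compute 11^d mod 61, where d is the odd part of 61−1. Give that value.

50

61 − 1 = 60 = 2^2 · 15, so d = 15.
11^1 ≡ 11 (mod 61)
11^2 ≡ 11^2 = 121 ≡ 60 (mod 61)
11^4 ≡ 60^2 = 3600 ≡ 1 (mod 61)
11^8 ≡ 1^2 = 1 ≡ 1 (mod 61)
15 = 8 + 4 + 2 + 1 in binary powers of 2.
So 11^15 ≡ 1 · 1 · 60 · 11 ≡ 50 (mod 61).
Squaring chain: 50 → 60; reaches −1, so base 11 does not prove 61 composite.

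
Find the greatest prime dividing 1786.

1786 = 2 · 893
893 = 19 · 47
47 is prime.
So 1786 = 2 · 19 · 47; the largest prime factor is 47.

47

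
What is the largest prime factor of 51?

51 = 3 · 17
17 is prime.
So 51 = 3 · 17; the largest prime factor is 17.

17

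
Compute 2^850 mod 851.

169

2^1 ≡ 2 (mod 851)
2^2 ≡ 2^2 = 4 ≡ 4 (mod 851)
2^4 ≡ 4^2 = 16 ≡ 16 (mod 851)
2^8 ≡ 16^2 = 256 ≡ 256 (mod 851)
2^16 ≡ 256^2 = 65536 ≡ 9 (mod 851)
2^32 ≡ 9^2 = 81 ≡ 81 (mod 851)
2^64 ≡ 81^2 = 6561 ≡ 604 (mod 851)
2^128 ≡ 604^2 = 364816 ≡ 588 (mod 851)
2^256 ≡ 588^2 = 345744 ≡ 238 (mod 851)
2^512 ≡ 238^2 = 56644 ≡ 478 (mod 851)
850 = 512 + 256 + 64 + 16 + 2 in binary powers of 2.
So 2^850 ≡ 478 · 238 · 604 · 9 · 4 ≡ 169 (mod 851).
Since 169 ≠ 1, base 2 is a Fermat witness: 851 is composite.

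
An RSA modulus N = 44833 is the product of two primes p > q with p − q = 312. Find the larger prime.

Since p = q + 312, we have 44833 = q(q + 312), so q² + 312q − 44833 = 0.
Discriminant: 312² + 4·44833 = 97344 + 179332 = 276676; √276676 = 526.
q = (−312 + 526)/2 = 107, and p = q + 312 = 419.
Check: 107 · 419 = 44833.

419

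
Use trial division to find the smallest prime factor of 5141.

53

5141 is odd.
Digit sum 11, not divisible by 3.
Ends in 1: not divisible by 5.
7: 5141 = 7·734 + 3
11: 5141 = 11·467 + 4
13: 5141 = 13·395 + 6
17: 5141 = 17·302 + 7
19: 5141 = 19·270 + 11
23: 5141 = 23·223 + 12
29: 5141 = 29·177 + 8
31: 5141 = 31·165 + 26
37: 5141 = 37·138 + 35
41: 5141 = 41·125 + 16
43: 5141 = 43·119 + 24
47: 5141 = 47·109 + 18
53: 5141 = 53·97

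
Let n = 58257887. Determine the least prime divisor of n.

58257887 is odd.
Digit sum 50, not divisible by 3.
Ends in 7: not divisible by 5.
7: 58257887 = 7·8322555 + 2
11: 58257887 = 11·5296171 + 6
13: 58257887 = 13·4481375 + 12
17: 58257887 = 17·3426934 + 9
19: 58257887 = 19·3066204 + 11
23: 58257887 = 23·2532951 + 14
29: 58257887 = 29·2008892 + 19
31: 58257887 = 31·1879286 + 21
37: 58257887 = 37·1574537 + 18
41: 58257887 = 41·1420924 + 3
43: 58257887 = 43·1354834 + 25
47: 58257887 = 47·1239529 + 24
53: 58257887 = 53·1099205 + 22
59: 58257887 = 59·987421 + 48
61: 58257887 = 61·955047 + 20
67: 58257887 = 67·869520 + 47
71: 58257887 = 71·820533 + 44
73: 58257887 = 73·798053 + 18
79: 58257887 = 79·737441 + 48
83: 58257887 = 83·701902 + 21
89: 58257887 = 89·654583

89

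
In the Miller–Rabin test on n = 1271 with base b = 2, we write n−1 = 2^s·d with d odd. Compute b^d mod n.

993

1271 − 1 = 1270 = 2^1 · 635, so d = 635.
2^1 ≡ 2 (mod 1271)
2^2 ≡ 2^2 = 4 ≡ 4 (mod 1271)
2^4 ≡ 4^2 = 16 ≡ 16 (mod 1271)
2^8 ≡ 16^2 = 256 ≡ 256 (mod 1271)
2^16 ≡ 256^2 = 65536 ≡ 715 (mod 1271)
2^32 ≡ 715^2 = 511225 ≡ 283 (mod 1271)
2^64 ≡ 283^2 = 80089 ≡ 16 (mod 1271)
2^128 ≡ 16^2 = 256 ≡ 256 (mod 1271)
2^256 ≡ 256^2 = 65536 ≡ 715 (mod 1271)
2^512 ≡ 715^2 = 511225 ≡ 283 (mod 1271)
635 = 512 + 64 + 32 + 16 + 8 + 2 + 1 in binary powers of 2.
So 2^635 ≡ 283 · 16 · 283 · 715 · 256 · 4 · 2 ≡ 993 (mod 1271).
Squaring chain: 993; never reaches −1, so base 2 is a Miller–Rabin witness that 1271 is composite.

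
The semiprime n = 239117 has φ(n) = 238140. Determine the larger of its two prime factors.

491

φ(n) = (p−1)(q−1) = n − (p+q) + 1, so p + q = 239117 − 238140 + 1 = 978.
p and q are the roots of t² − 978t + 239117 = 0.
Discriminant: 978² − 4·239117 = 956484 − 956468 = 16; √16 = 4.
q = (978 − 4)/2 = 487, p = (978 + 4)/2 = 491.
Check: 487 · 491 = 239117.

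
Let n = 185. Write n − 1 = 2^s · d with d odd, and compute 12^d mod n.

118

185 − 1 = 184 = 2^3 · 23, so d = 23.
12^1 ≡ 12 (mod 185)
12^2 ≡ 12^2 = 144 ≡ 144 (mod 185)
12^4 ≡ 144^2 = 20736 ≡ 16 (mod 185)
12^8 ≡ 16^2 = 256 ≡ 71 (mod 185)
12^16 ≡ 71^2 = 5041 ≡ 46 (mod 185)
23 = 16 + 4 + 2 + 1 in binary powers of 2.
So 12^23 ≡ 46 · 16 · 144 · 12 ≡ 118 (mod 185).
Squaring chain: 118 → 49 → 181; never reaches −1, so base 12 is a Miller–Rabin witness that 185 is composite.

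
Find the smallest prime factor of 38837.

38837 is odd.
Digit sum 29, not divisible by 3.
Ends in 7: not divisible by 5.
7: 38837 = 7·5548 + 1
11: 38837 = 11·3530 + 7
13: 38837 = 13·2987 + 6
17: 38837 = 17·2284 + 9
19: 38837 = 19·2044 + 1
23: 38837 = 23·1688 + 13
29: 38837 = 29·1339 + 6
31: 38837 = 31·1252 + 25
37: 38837 = 37·1049 + 24
41: 38837 = 41·947 + 10
43: 38837 = 43·903 + 8
47: 38837 = 47·826 + 15
53: 38837 = 53·732 + 41
59: 38837 = 59·658 + 15
61: 38837 = 61·636 + 41
67: 38837 = 67·579 + 44
71: 38837 = 71·547

71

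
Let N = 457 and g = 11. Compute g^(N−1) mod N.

11^1 ≡ 11 (mod 457)
11^2 ≡ 11^2 = 121 ≡ 121 (mod 457)
11^4 ≡ 121^2 = 14641 ≡ 17 (mod 457)
11^8 ≡ 17^2 = 289 ≡ 289 (mod 457)
11^16 ≡ 289^2 = 83521 ≡ 347 (mod 457)
11^32 ≡ 347^2 = 120409 ≡ 218 (mod 457)
11^64 ≡ 218^2 = 47524 ≡ 453 (mod 457)
11^128 ≡ 453^2 = 205209 ≡ 16 (mod 457)
11^256 ≡ 16^2 = 256 ≡ 256 (mod 457)
456 = 256 + 128 + 64 + 8 in binary powers of 2.
So 11^456 ≡ 256 · 16 · 453 · 289 ≡ 1 (mod 457).
Since the result is 1, base 11 gives no evidence that 457 is composite.

1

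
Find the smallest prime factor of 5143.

37

5143 is odd.
Digit sum 13, not divisible by 3.
Ends in 3: not divisible by 5.
7: 5143 = 7·734 + 5
11: 5143 = 11·467 + 6
13: 5143 = 13·395 + 8
17: 5143 = 17·302 + 9
19: 5143 = 19·270 + 13
23: 5143 = 23·223 + 14
29: 5143 = 29·177 + 10
31: 5143 = 31·165 + 28
37: 5143 = 37·139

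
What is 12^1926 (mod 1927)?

12^1 ≡ 12 (mod 1927)
12^2 ≡ 12^2 = 144 ≡ 144 (mod 1927)
12^4 ≡ 144^2 = 20736 ≡ 1466 (mod 1927)
12^8 ≡ 1466^2 = 2149156 ≡ 551 (mod 1927)
12^16 ≡ 551^2 = 303601 ≡ 1062 (mod 1927)
12^32 ≡ 1062^2 = 1127844 ≡ 549 (mod 1927)
12^64 ≡ 549^2 = 301401 ≡ 789 (mod 1927)
12^128 ≡ 789^2 = 622521 ≡ 100 (mod 1927)
12^256 ≡ 100^2 = 10000 ≡ 365 (mod 1927)
12^512 ≡ 365^2 = 133225 ≡ 262 (mod 1927)
12^1024 ≡ 262^2 = 68644 ≡ 1199 (mod 1927)
1926 = 1024 + 512 + 256 + 128 + 4 + 2 in binary powers of 2.
So 12^1926 ≡ 1199 · 262 · 365 · 100 · 1466 · 144 ≡ 1840 (mod 1927).
Since 1840 ≠ 1, base 12 is a Fermat witness: 1927 is composite.

1840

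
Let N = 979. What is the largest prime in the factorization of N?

89

979 = 11 · 89
89 is prime.
So 979 = 11 · 89; the largest prime factor is 89.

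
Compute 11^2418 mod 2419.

11^1 ≡ 11 (mod 2419)
11^2 ≡ 11^2 = 121 ≡ 121 (mod 2419)
11^4 ≡ 121^2 = 14641 ≡ 127 (mod 2419)
11^8 ≡ 127^2 = 16129 ≡ 1615 (mod 2419)
11^16 ≡ 1615^2 = 2608225 ≡ 543 (mod 2419)
11^32 ≡ 543^2 = 294849 ≡ 2150 (mod 2419)
11^64 ≡ 2150^2 = 4622500 ≡ 2210 (mod 2419)
11^128 ≡ 2210^2 = 4884100 ≡ 139 (mod 2419)
11^256 ≡ 139^2 = 19321 ≡ 2388 (mod 2419)
11^512 ≡ 2388^2 = 5702544 ≡ 961 (mod 2419)
11^1024 ≡ 961^2 = 923521 ≡ 1882 (mod 2419)
11^2048 ≡ 1882^2 = 3541924 ≡ 508 (mod 2419)
2418 = 2048 + 256 + 64 + 32 + 16 + 2 in binary powers of 2.
So 11^2418 ≡ 508 · 2388 · 2210 · 2150 · 543 · 121 ≡ 513 (mod 2419).
Since 513 ≠ 1, base 11 is a Fermat witness: 2419 is composite.

513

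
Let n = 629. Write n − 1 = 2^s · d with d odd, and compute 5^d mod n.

629 − 1 = 628 = 2^2 · 157, so d = 157.
5^1 ≡ 5 (mod 629)
5^2 ≡ 5^2 = 25 ≡ 25 (mod 629)
5^4 ≡ 25^2 = 625 ≡ 625 (mod 629)
5^8 ≡ 625^2 = 390625 ≡ 16 (mod 629)
5^16 ≡ 16^2 = 256 ≡ 256 (mod 629)
5^32 ≡ 256^2 = 65536 ≡ 120 (mod 629)
5^64 ≡ 120^2 = 14400 ≡ 562 (mod 629)
5^128 ≡ 562^2 = 315844 ≡ 86 (mod 629)
157 = 128 + 16 + 8 + 4 + 1 in binary powers of 2.
So 5^157 ≡ 86 · 256 · 16 · 625 · 5 ≡ 309 (mod 629).
Squaring chain: 309 → 502; never reaches −1, so base 5 is a Miller–Rabin witness that 629 is composite.

309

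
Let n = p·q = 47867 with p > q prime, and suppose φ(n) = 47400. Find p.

317

φ(n) = (p−1)(q−1) = n − (p+q) + 1, so p + q = 47867 − 47400 + 1 = 468.
p and q are the roots of t² − 468t + 47867 = 0.
Discriminant: 468² − 4·47867 = 219024 − 191468 = 27556; √27556 = 166.
q = (468 − 166)/2 = 151, p = (468 + 166)/2 = 317.
Check: 151 · 317 = 47867.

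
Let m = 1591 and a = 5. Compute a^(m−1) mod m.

1454

5^1 ≡ 5 (mod 1591)
5^2 ≡ 5^2 = 25 ≡ 25 (mod 1591)
5^4 ≡ 25^2 = 625 ≡ 625 (mod 1591)
5^8 ≡ 625^2 = 390625 ≡ 830 (mod 1591)
5^16 ≡ 830^2 = 688900 ≡ 1588 (mod 1591)
5^32 ≡ 1588^2 = 2521744 ≡ 9 (mod 1591)
5^64 ≡ 9^2 = 81 ≡ 81 (mod 1591)
5^128 ≡ 81^2 = 6561 ≡ 197 (mod 1591)
5^256 ≡ 197^2 = 38809 ≡ 625 (mod 1591)
5^512 ≡ 625^2 = 390625 ≡ 830 (mod 1591)
5^1024 ≡ 830^2 = 688900 ≡ 1588 (mod 1591)
1590 = 1024 + 512 + 32 + 16 + 4 + 2 in binary powers of 2.
So 5^1590 ≡ 1588 · 830 · 9 · 1588 · 625 · 25 ≡ 1454 (mod 1591).
Since 1454 ≠ 1, base 5 is a Fermat witness: 1591 is composite.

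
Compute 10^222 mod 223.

10^1 ≡ 10 (mod 223)
10^2 ≡ 10^2 = 100 ≡ 100 (mod 223)
10^4 ≡ 100^2 = 10000 ≡ 188 (mod 223)
10^8 ≡ 188^2 = 35344 ≡ 110 (mod 223)
10^16 ≡ 110^2 = 12100 ≡ 58 (mod 223)
10^32 ≡ 58^2 = 3364 ≡ 19 (mod 223)
10^64 ≡ 19^2 = 361 ≡ 138 (mod 223)
10^128 ≡ 138^2 = 19044 ≡ 89 (mod 223)
222 = 128 + 64 + 16 + 8 + 4 + 2 in binary powers of 2.
So 10^222 ≡ 89 · 138 · 58 · 110 · 188 · 100 ≡ 1 (mod 223).
Since the result is 1, base 10 gives no evidence that 223 is composite.

1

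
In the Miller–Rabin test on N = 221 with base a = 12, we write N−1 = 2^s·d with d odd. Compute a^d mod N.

194

221 − 1 = 220 = 2^2 · 55, so d = 55.
12^1 ≡ 12 (mod 221)
12^2 ≡ 12^2 = 144 ≡ 144 (mod 221)
12^4 ≡ 144^2 = 20736 ≡ 183 (mod 221)
12^8 ≡ 183^2 = 33489 ≡ 118 (mod 221)
12^16 ≡ 118^2 = 13924 ≡ 1 (mod 221)
12^32 ≡ 1^2 = 1 ≡ 1 (mod 221)
55 = 32 + 16 + 4 + 2 + 1 in binary powers of 2.
So 12^55 ≡ 1 · 1 · 183 · 144 · 12 ≡ 194 (mod 221).
Squaring chain: 194 → 66; never reaches −1, so base 12 is a Miller–Rabin witness that 221 is composite.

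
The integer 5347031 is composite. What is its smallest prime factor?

73

5347031 is odd.
Digit sum 23, not divisible by 3.
Ends in 1: not divisible by 5.
7: 5347031 = 7·763861 + 4
11: 5347031 = 11·486093 + 8
13: 5347031 = 13·411310 + 1
17: 5347031 = 17·314531 + 4
19: 5347031 = 19·281422 + 13
23: 5347031 = 23·232479 + 14
29: 5347031 = 29·184380 + 11
31: 5347031 = 31·172484 + 27
37: 5347031 = 37·144514 + 13
41: 5347031 = 41·130415 + 16
43: 5347031 = 43·124349 + 24
47: 5347031 = 47·113766 + 29
53: 5347031 = 53·100887 + 20
59: 5347031 = 59·90627 + 38
61: 5347031 = 61·87656 + 15
67: 5347031 = 67·79806 + 29
71: 5347031 = 71·75310 + 21
73: 5347031 = 73·73247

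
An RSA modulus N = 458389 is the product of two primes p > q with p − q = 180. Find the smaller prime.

593

Since p = q + 180, we have 458389 = q(q + 180), so q² + 180q − 458389 = 0.
Discriminant: 180² + 4·458389 = 32400 + 1833556 = 1865956; √1865956 = 1366.
q = (−180 + 1366)/2 = 593, and p = q + 180 = 773.
Check: 593 · 773 = 458389.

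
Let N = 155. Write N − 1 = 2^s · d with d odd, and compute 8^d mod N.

155 − 1 = 154 = 2^1 · 77, so d = 77.
8^1 ≡ 8 (mod 155)
8^2 ≡ 8^2 = 64 ≡ 64 (mod 155)
8^4 ≡ 64^2 = 4096 ≡ 66 (mod 155)
8^8 ≡ 66^2 = 4356 ≡ 16 (mod 155)
8^16 ≡ 16^2 = 256 ≡ 101 (mod 155)
8^32 ≡ 101^2 = 10201 ≡ 126 (mod 155)
8^64 ≡ 126^2 = 15876 ≡ 66 (mod 155)
77 = 64 + 8 + 4 + 1 in binary powers of 2.
So 8^77 ≡ 66 · 16 · 66 · 8 ≡ 33 (mod 155).
Squaring chain: 33; never reaches −1, so base 8 is a Miller–Rabin witness that 155 is composite.

33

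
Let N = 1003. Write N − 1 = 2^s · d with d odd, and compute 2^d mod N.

865

1003 − 1 = 1002 = 2^1 · 501, so d = 501.
2^1 ≡ 2 (mod 1003)
2^2 ≡ 2^2 = 4 ≡ 4 (mod 1003)
2^4 ≡ 4^2 = 16 ≡ 16 (mod 1003)
2^8 ≡ 16^2 = 256 ≡ 256 (mod 1003)
2^16 ≡ 256^2 = 65536 ≡ 341 (mod 1003)
2^32 ≡ 341^2 = 116281 ≡ 936 (mod 1003)
2^64 ≡ 936^2 = 876096 ≡ 477 (mod 1003)
2^128 ≡ 477^2 = 227529 ≡ 851 (mod 1003)
2^256 ≡ 851^2 = 724201 ≡ 35 (mod 1003)
501 = 256 + 128 + 64 + 32 + 16 + 4 + 1 in binary powers of 2.
So 2^501 ≡ 35 · 851 · 477 · 936 · 341 · 16 · 2 ≡ 865 (mod 1003).
Squaring chain: 865; never reaches −1, so base 2 is a Miller–Rabin witness that 1003 is composite.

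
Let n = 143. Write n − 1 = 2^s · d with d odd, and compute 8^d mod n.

143 − 1 = 142 = 2^1 · 71, so d = 71.
8^1 ≡ 8 (mod 143)
8^2 ≡ 8^2 = 64 ≡ 64 (mod 143)
8^4 ≡ 64^2 = 4096 ≡ 92 (mod 143)
8^8 ≡ 92^2 = 8464 ≡ 27 (mod 143)
8^16 ≡ 27^2 = 729 ≡ 14 (mod 143)
8^32 ≡ 14^2 = 196 ≡ 53 (mod 143)
8^64 ≡ 53^2 = 2809 ≡ 92 (mod 143)
71 = 64 + 4 + 2 + 1 in binary powers of 2.
So 8^71 ≡ 92 · 92 · 64 · 8 ≡ 96 (mod 143).
Squaring chain: 96; never reaches −1, so base 8 is a Miller–Rabin witness that 143 is composite.

96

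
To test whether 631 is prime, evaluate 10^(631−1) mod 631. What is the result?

10^1 ≡ 10 (mod 631)
10^2 ≡ 10^2 = 100 ≡ 100 (mod 631)
10^4 ≡ 100^2 = 10000 ≡ 535 (mod 631)
10^8 ≡ 535^2 = 286225 ≡ 382 (mod 631)
10^16 ≡ 382^2 = 145924 ≡ 163 (mod 631)
10^32 ≡ 163^2 = 26569 ≡ 67 (mod 631)
10^64 ≡ 67^2 = 4489 ≡ 72 (mod 631)
10^128 ≡ 72^2 = 5184 ≡ 136 (mod 631)
10^256 ≡ 136^2 = 18496 ≡ 197 (mod 631)
10^512 ≡ 197^2 = 38809 ≡ 318 (mod 631)
630 = 512 + 64 + 32 + 16 + 4 + 2 in binary powers of 2.
So 10^630 ≡ 318 · 72 · 67 · 163 · 535 · 100 ≡ 1 (mod 631).
Since the result is 1, base 10 gives no evidence that 631 is composite.

1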